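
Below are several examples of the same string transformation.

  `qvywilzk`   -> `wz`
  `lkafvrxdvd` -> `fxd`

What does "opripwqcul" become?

Each output is the input with this applied: keep one character in every 3, starting at position 1 (positions 1st, 4th, 7th, ...), then delete the first character.
Starting from "opripwqcul": after the first operation, "oiql"; after the second, "iql".

iql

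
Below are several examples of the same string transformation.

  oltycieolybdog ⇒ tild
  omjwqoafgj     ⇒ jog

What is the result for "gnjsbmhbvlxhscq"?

The transformation: keep one character in every 3, starting at position 3 (positions 3rd, 6th, 9th, ...).
On "gnjsbmhbvlxhscq" that produces "jmvhq".

jmvhq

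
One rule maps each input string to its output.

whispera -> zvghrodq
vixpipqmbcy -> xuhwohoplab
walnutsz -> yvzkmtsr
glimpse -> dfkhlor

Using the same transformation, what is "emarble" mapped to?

What's happening: shift every letter 1 place backward in the alphabet (wrapping around), then move the last character to the front.
So "emarble" becomes "ddlzqak".

ddlzqak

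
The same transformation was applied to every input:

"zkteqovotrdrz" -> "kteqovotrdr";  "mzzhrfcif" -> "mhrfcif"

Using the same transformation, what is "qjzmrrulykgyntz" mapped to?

The rule is to remove every "z".
"qjzmrrulykgyntz" → "qjmrrulykgynt".

qjmrrulykgynt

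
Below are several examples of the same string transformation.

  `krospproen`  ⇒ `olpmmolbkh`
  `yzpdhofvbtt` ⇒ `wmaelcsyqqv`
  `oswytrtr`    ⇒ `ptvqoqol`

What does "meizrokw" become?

bfwolhtj

Rule — shift every letter 3 places backward in the alphabet (wrapping around), then move the first character to the end.
Working it through for "meizrokw": intermediate "jbfwolht", final "bfwolhtj".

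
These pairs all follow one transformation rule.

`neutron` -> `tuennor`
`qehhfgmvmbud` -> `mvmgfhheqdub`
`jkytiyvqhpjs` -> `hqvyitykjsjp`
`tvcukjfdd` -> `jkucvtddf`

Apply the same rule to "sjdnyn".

djsnyn

The rule is to move the last 3 characters to the front (rotate right by 3), then reverse the string.
Starting from "sjdnyn": after the first operation, "nynsjd"; after the second, "djsnyn".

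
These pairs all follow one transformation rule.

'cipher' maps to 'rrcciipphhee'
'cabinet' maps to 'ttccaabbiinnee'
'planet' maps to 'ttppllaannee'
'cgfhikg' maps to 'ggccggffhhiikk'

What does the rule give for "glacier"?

Rule — move the last character to the front, then double every character.
"glacier" → "rglacie" → "rrggllaacciiee".

rrggllaacciiee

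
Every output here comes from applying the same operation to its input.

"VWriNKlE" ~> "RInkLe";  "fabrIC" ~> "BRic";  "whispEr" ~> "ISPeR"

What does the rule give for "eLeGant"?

Each output is the input with this applied: flip the case of every letter, then delete the first 2 characters.
Working it through for "eLeGant": intermediate "ElEgANT", final "EgANT".

EgANT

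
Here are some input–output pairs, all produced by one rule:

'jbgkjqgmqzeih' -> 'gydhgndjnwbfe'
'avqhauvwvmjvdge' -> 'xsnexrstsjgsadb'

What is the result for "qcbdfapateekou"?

nzyacxmxqbbhlr

Rule — shift every letter 3 places backward in the alphabet (wrapping around).
On "qcbdfapateekou" that produces "nzyacxmxqbbhlr".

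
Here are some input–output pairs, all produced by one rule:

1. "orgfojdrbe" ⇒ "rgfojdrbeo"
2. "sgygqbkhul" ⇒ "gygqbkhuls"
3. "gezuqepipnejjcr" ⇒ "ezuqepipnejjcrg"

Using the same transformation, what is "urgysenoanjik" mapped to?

Each output is the input with this applied: move the first character to the end.
On "urgysenoanjik" that produces "rgysenoanjiku".

rgysenoanjiku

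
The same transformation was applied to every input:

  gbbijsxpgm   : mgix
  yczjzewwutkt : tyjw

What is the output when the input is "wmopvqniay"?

Each output is the input with this applied: keep one character in every 3, starting at position 1 (positions 1st, 4th, 7th, ...), then move the last character to the front.
So "wmopvqniay" becomes "ywpn".
(Check on "yczjzewwutkt": → "yjwt" → "tyjw" ✓)

ywpn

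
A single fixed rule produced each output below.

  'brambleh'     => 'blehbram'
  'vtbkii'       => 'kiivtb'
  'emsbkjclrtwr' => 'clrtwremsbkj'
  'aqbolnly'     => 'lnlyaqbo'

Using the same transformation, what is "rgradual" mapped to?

dualrgra

The transformation: swap the front and back halves of the string.
So "rgradual" becomes "dualrgra".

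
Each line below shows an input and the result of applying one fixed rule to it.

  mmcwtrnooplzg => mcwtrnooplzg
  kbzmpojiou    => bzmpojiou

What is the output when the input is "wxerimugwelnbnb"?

xerimugwelnbnb

Rule — delete the first character.
For "wxerimugwelnbnb" the result is "xerimugwelnbnb".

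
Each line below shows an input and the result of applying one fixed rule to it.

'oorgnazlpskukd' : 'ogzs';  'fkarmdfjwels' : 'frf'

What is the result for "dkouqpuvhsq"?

Looking at the pairs, the operation is to keep one character in every 3, starting at position 1 (positions 1st, 4th, 7th, ...), then delete the last character.
For "dkouqpuvhsq", step one produces "duus"; step two turns that into "duu".

duu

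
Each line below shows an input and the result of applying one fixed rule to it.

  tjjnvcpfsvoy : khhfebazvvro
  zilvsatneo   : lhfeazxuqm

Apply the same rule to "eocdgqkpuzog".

In each case the input is transformed by: sort the characters into reverse alphabetical order, then shift every letter 12 places forward in the alphabet (wrapping around).
Applying both steps to "eocdgqkpuzog": "zuqpookggedc", then "lgcbaawssqpo".

lgcbaawssqpo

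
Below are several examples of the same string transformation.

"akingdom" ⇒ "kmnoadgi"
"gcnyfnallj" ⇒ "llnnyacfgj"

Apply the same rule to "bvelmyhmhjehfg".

Each output is the input with this applied: sort the characters into alphabetical order, then swap the front and back halves of the string.
Working it through for "bvelmyhmhjehfg": intermediate "beefghhhjlmmvy", final "hjlmmvybeefghh".

hjlmmvybeefghh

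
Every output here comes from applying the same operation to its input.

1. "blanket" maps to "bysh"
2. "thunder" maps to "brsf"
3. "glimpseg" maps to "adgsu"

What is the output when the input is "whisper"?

The pattern: delete the first 3 characters, then shift every letter 12 places backward in the alphabet (wrapping around).
"whisper" → "gdsf".
(Check on "thunder": → "nder" → "brsf" ✓)

gdsf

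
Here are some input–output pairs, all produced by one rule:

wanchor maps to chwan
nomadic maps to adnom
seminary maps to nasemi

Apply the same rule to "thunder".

Looking at the pairs, the operation is to delete the last 2 characters, then move the last 2 characters to the front (rotate right by 2).
Working it through for "thunder": intermediate "thund", final "ndthu".

ndthu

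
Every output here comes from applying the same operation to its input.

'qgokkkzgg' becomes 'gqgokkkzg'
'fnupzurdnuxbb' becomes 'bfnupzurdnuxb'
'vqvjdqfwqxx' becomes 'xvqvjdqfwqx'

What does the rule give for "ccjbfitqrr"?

rccjbfitqr

Rule — move the last character to the front.
For "ccjbfitqrr" the result is "rccjbfitqr".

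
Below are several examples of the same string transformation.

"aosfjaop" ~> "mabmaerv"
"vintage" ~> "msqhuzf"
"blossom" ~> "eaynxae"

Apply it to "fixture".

Each output is the input with this applied: move the last 3 characters to the front (rotate right by 3), then shift every letter 12 places forward in the alphabet (wrapping around).
On "fixture": the first step gives "urefixt", and the second then gives "gdqrujf".

gdqrujf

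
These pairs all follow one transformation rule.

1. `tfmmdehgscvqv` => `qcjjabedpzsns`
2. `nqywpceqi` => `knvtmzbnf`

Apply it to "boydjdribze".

The pattern: shift every letter 3 places backward in the alphabet (wrapping around).
For "boydjdribze" the result is "ylvagaofywb".

ylvagaofywb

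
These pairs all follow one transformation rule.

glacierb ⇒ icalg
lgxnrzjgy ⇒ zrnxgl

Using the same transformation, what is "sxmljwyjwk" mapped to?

ywjlmxs

Looking at the pairs, the operation is to delete the last 3 characters, then reverse the string.
For "sxmljwyjwk", step one produces "sxmljwy"; step two turns that into "ywjlmxs".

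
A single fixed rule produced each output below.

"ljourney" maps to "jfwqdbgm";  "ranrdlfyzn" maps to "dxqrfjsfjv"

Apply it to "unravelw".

Looking at the pairs, the operation is to swap the front and back halves of the string, then shift every letter 8 places backward in the alphabet (wrapping around).
Starting from "unravelw": after the first operation, "velwunra"; after the second, "nwdomfjs".

nwdomfjs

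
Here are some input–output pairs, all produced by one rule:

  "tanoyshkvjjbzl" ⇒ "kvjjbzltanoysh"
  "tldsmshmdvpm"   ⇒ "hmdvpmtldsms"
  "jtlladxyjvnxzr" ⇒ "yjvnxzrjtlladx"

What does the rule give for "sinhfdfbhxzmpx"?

In each case the input is transformed by: swap the front and back halves of the string.
So "sinhfdfbhxzmpx" becomes "bhxzmpxsinhfdf".

bhxzmpxsinhfdf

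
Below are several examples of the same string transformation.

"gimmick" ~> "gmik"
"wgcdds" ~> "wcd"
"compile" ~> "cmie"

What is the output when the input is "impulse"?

Rule — keep every other character starting from the first (positions 1st, 3rd, 5th, ...).
So "impulse" becomes "iple".

iple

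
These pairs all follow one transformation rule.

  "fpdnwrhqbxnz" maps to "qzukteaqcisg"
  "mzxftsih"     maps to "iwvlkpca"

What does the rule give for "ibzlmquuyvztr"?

Each output is the input with this applied: shift every letter 3 places forward in the alphabet (wrapping around), then move the first 3 characters to the end (rotate left by 3).
On "ibzlmquuyvztr": the first step gives "lecoptxxbycwu", and the second then gives "optxxbycwulec".

optxxbycwulec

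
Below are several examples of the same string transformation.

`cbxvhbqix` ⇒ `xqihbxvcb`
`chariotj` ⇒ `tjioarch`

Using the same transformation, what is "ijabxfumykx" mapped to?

What's happening: swap each adjacent pair of characters (1↔2, 3↔4, ...), then reverse the string.
Doing the same to "ijabxfumykx": "xykumxfabij".

xykumxfabij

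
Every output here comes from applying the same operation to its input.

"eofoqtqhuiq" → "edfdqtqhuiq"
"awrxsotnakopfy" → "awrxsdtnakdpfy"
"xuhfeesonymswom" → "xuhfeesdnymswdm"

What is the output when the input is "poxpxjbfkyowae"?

The pattern: replace every "o" with "d".
Applying that to "poxpxjbfkyowae" gives "pdxpxjbfkydwae".

pdxpxjbfkydwae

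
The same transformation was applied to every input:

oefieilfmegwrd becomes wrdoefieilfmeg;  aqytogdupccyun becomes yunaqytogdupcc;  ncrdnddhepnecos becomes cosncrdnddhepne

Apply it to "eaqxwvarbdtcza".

The rule is to move the last 3 characters to the front (rotate right by 3).
Doing the same to "eaqxwvarbdtcza": "czaeaqxwvarbdt".

czaeaqxwvarbdt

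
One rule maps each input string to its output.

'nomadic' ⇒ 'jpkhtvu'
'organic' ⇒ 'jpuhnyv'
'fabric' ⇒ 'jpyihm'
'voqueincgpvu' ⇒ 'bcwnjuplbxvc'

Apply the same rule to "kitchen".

What's happening: reverse the string, then shift every letter 7 places forward in the alphabet (wrapping around).
Applying both steps to "kitchen": "nehctik", then "ulojapr".
(Check on "organic": → "cinagro" → "jpuhnyv" ✓)

ulojapr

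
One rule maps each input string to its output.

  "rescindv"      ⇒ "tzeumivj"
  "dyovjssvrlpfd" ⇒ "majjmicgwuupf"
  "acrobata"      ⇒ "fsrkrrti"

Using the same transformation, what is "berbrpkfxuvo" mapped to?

sigbwolmfsvi

What's happening: move the first 3 characters to the end (rotate left by 3), then shift every letter 9 places backward in the alphabet (wrapping around).
For "berbrpkfxuvo", step one produces "brpkfxuvober"; step two turns that into "sigbwolmfsvi".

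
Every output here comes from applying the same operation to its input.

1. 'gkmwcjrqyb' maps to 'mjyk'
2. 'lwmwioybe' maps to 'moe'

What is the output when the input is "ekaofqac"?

aqe

The transformation: move the first 2 characters to the end (rotate left by 2), then keep one character in every 3, starting at position 1 (positions 1st, 4th, 7th, ...).
"ekaofqac" → "aofqacek" → "aqe".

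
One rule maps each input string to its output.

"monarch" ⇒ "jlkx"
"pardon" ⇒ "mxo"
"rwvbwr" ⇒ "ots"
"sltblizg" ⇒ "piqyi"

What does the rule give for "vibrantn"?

sfyox

The transformation: shift every letter 3 places backward in the alphabet (wrapping around), then delete the last 3 characters.
For "vibrantn", step one produces "sfyoxkqk"; step two turns that into "sfyox".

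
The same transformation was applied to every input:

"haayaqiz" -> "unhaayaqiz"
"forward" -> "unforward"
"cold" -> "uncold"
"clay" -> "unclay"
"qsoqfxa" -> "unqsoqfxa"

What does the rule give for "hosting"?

Each output is the input with this applied: prepend "un".
On "hosting" that produces "unhosting".

unhosting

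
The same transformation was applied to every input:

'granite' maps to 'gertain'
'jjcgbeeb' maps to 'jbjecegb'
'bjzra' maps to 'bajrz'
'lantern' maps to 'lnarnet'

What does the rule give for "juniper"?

In each case the input is transformed by: take characters alternately from the front and the back (1st, last, 2nd, 2nd-last, ...).
"juniper" → "jruenpi".

jruenpi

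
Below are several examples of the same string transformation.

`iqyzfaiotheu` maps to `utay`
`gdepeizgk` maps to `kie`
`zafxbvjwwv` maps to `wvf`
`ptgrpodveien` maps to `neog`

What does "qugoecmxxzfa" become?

The transformation: keep one character in every 3, starting at position 3 (positions 3rd, 6th, 9th, ...), then reverse the string.
Applying both steps to "qugoecmxxzfa": "gcxa", then "axcg".
(Check on "zafxbvjwwv": → "fvw" → "wvf" ✓)

axcg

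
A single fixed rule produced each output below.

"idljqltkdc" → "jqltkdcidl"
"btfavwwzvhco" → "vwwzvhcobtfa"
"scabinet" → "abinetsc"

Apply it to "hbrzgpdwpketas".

pdwpketashbrzg

The transformation: swap the front and back halves of the string, then move the last 2 characters to the front (rotate right by 2).
Starting from "hbrzgpdwpketas": after the first operation, "wpketashbrzgpd"; after the second, "pdwpketashbrzg".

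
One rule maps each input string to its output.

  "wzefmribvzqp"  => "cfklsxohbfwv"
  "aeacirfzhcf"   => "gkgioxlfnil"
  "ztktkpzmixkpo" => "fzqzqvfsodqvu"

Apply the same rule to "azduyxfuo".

gfjaedlau

The transformation: shift every letter 6 places forward in the alphabet (wrapping around).
Applying that to "azduyxfuo" gives "gfjaedlau".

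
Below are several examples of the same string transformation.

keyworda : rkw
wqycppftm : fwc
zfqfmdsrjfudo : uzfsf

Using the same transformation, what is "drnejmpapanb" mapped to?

The rule is to move the last 3 characters to the front (rotate right by 3), then keep one character in every 3, starting at position 1 (positions 1st, 4th, 7th, ...).
Starting from "drnejmpapanb": after the first operation, "anbdrnejmpap"; after the second, "adep".

adep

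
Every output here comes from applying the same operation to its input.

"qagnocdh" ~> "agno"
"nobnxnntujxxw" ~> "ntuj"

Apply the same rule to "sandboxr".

andb

Looking at the pairs, the operation is to move the last 3 characters to the front (rotate right by 3), then keep only the last 4 characters.
Working it through for "sandboxr": intermediate "oxrsandb", final "andb".
(Check on "qagnocdh": → "cdhqagno" → "agno" ✓)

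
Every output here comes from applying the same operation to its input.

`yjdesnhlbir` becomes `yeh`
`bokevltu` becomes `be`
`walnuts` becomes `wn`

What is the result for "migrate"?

mr

Looking at the pairs, the operation is to keep one character in every 3, starting at position 1 (positions 1st, 4th, 7th, ...), then delete the last character.
Working it through for "migrate": intermediate "mre", final "mr".
(Check on "bokevltu": → "bet" → "be" ✓)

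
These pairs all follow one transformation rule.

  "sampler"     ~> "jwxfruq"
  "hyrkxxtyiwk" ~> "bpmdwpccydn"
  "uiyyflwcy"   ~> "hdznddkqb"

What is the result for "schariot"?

tyxhmfwn

The rule is to shift every letter 5 places forward in the alphabet (wrapping around), then move the last 2 characters to the front (rotate right by 2).
"schariot" → "xhmfwnty" → "tyxhmfwn".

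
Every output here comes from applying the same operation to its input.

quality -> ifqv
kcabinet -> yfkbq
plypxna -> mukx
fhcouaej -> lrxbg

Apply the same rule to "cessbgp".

In each case the input is transformed by: shift every letter 3 places backward in the alphabet (wrapping around), then delete the first 3 characters.
For "cessbgp" the result is "pydm".
(Check on "kcabinet": → "hzxyfkbq" → "yfkbq" ✓)

pydm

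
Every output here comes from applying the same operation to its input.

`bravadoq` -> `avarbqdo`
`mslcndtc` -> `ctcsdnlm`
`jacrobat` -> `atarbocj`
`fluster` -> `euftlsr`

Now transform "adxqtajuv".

axavdujtq

Looking at the pairs, the operation is to sort the characters into alphabetical order, then take characters alternately from the front and the back (1st, last, 2nd, 2nd-last, ...).
For "adxqtajuv", step one produces "aadjqtuvx"; step two turns that into "axavdujtq".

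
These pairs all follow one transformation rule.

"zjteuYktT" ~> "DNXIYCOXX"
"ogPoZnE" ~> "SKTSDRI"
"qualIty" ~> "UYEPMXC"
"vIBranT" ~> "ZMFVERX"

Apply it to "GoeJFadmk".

KSINJEHQO

Rule — shift every letter 4 places forward in the alphabet (wrapping around), then convert every letter to uppercase.
Applying both steps to "GoeJFadmk": "KsiNJehqo", then "KSINJEHQO".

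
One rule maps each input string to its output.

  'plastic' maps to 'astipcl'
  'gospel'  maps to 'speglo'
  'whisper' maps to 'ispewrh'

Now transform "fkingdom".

ingdofmk

Rule — swap the first and last characters, then move the first 2 characters to the end (rotate left by 2).
"fkingdom" → "mkingdof" → "ingdofmk".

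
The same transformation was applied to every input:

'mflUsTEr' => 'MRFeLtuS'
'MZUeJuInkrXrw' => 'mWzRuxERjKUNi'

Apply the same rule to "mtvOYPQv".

MVTqVpoy

In each case the input is transformed by: flip the case of every letter, then take characters alternately from the front and the back (1st, last, 2nd, 2nd-last, ...).
For "mtvOYPQv", step one produces "MTVoypqV"; step two turns that into "MVTqVpoy".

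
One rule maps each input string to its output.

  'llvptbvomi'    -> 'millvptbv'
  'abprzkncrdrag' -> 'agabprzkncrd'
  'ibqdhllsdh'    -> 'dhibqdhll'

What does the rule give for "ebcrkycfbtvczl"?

The rule is to move the last 3 characters to the front (rotate right by 3), then delete the first character.
For "ebcrkycfbtvczl", step one produces "czlebcrkycfbtv"; step two turns that into "zlebcrkycfbtv".

zlebcrkycfbtv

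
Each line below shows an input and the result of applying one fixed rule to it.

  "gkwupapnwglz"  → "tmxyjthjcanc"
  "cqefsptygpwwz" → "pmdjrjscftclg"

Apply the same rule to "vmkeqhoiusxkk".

Each output is the input with this applied: shift every letter 13 places forward in the alphabet (wrapping around) — i.e. ROT13, then take characters alternately from the front and the back (1st, last, 2nd, 2nd-last, ...).
For "vmkeqhoiusxkk", step one produces "izxrdubvhfkxx"; step two turns that into "ixzxxkrfdhuvb".

ixzxxkrfdhuvb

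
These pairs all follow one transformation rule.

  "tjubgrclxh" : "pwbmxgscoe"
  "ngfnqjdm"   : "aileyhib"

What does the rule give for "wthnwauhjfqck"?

cirvpcealxfro

Each output is the input with this applied: shift every letter 5 places backward in the alphabet (wrapping around), then move the first 2 characters to the end (rotate left by 2).
On "wthnwauhjfqck": the first step gives "rocirvpcealxf", and the second then gives "cirvpcealxfro".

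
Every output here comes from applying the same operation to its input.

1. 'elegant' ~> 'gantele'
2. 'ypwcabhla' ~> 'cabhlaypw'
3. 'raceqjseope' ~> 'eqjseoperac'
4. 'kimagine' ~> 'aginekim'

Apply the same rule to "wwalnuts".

lnutswwa

Each output is the input with this applied: move the first 3 characters to the end (rotate left by 3).
Doing the same to "wwalnuts": "lnutswwa".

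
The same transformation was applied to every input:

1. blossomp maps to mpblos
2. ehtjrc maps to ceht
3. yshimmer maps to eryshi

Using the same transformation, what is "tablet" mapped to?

Rule — swap the front and back halves of the string, then delete the first 2 characters.
"tablet" → "lettab" → "ttab".

ttab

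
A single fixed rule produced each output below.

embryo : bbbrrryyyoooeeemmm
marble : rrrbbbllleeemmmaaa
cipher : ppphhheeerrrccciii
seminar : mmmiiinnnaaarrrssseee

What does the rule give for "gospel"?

In each case the input is transformed by: move the first 2 characters to the end (rotate left by 2), then repeat every character 3 times.
On "gospel": the first step gives "spelgo", and the second then gives "ssspppeeelllgggooo".

ssspppeeelllgggooo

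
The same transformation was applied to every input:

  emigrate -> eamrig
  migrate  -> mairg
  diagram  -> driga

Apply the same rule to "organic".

onrag

What's happening: delete the last 2 characters, then take characters alternately from the front and the back (1st, last, 2nd, 2nd-last, ...).
"organic" → "onrag".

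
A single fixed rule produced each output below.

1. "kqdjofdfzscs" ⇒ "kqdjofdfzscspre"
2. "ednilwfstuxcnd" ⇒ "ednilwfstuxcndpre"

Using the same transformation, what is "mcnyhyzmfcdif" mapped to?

Looking at the pairs, the operation is to append "pre".
On "mcnyhyzmfcdif" that produces "mcnyhyzmfcdifpre".

mcnyhyzmfcdifpre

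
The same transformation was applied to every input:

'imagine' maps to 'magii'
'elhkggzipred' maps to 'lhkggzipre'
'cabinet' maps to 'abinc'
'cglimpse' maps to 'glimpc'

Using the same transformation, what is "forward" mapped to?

Rule — delete the last 2 characters, then move the first character to the end.
For "forward" the result is "orwaf".

orwaf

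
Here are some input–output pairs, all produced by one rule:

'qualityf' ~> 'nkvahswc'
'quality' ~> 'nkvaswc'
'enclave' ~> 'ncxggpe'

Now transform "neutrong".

What's happening: move the first 3 characters to the end (rotate left by 3), then shift every letter 2 places forward in the alphabet (wrapping around).
Starting from "neutrong": after the first operation, "trongneu"; after the second, "vtqpipgw".

vtqpipgw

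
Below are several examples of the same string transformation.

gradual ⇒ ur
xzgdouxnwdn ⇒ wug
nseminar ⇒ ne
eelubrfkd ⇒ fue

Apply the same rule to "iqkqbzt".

bq

The transformation: reverse the string, then keep one character in every 3, starting at position 3 (positions 3rd, 6th, 9th, ...).
For "iqkqbzt" the result is "bq".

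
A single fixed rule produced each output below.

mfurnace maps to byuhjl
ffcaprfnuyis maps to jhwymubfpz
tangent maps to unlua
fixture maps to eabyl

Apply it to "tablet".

Each output is the input with this applied: shift every letter 7 places forward in the alphabet (wrapping around), then delete the first 2 characters.
For "tablet", step one produces "ahisla"; step two turns that into "isla".
(Check on "fixture": → "mpeabyl" → "eabyl" ✓)

isla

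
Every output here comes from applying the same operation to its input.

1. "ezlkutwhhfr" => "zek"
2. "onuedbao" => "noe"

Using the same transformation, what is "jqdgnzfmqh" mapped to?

qjg

Looking at the pairs, the operation is to swap each adjacent pair of characters (1↔2, 3↔4, ...), then keep only the first 3 characters.
Doing the same to "jqdgnzfmqh": "qjg".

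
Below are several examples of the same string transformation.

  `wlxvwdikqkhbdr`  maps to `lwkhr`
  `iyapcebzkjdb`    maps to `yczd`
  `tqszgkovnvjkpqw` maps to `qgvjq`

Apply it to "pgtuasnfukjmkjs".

gafjj

Each output is the input with this applied: keep one character in every 3, starting at position 2 (positions 2nd, 5th, 8th, ...).
Doing the same to "pgtuasnfukjmkjs": "gafjj".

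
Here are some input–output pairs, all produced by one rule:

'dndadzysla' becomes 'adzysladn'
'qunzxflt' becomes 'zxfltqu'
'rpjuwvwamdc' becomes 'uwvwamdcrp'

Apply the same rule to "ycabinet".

binetyc

What's happening: move the first 2 characters to the end (rotate left by 2), then delete the first character.
For "ycabinet", step one produces "abinetyc"; step two turns that into "binetyc".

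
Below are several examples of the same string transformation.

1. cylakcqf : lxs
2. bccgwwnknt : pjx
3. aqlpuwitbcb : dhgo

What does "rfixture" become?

sgr

The rule is to keep one character in every 3, starting at position 2 (positions 2nd, 5th, 8th, ...), then shift every letter 13 places forward in the alphabet (wrapping around) — i.e. ROT13.
For "rfixture", step one produces "fte"; step two turns that into "sgr".
(Check on "cylakcqf": → "ykf" → "lxs" ✓)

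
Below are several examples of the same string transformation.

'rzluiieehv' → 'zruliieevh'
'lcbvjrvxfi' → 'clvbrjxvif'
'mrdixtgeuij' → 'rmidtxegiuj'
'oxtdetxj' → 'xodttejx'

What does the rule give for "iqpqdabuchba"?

qiqpadubhcab

Looking at the pairs, the operation is to swap each adjacent pair of characters (1↔2, 3↔4, ...).
For "iqpqdabuchba" the result is "qiqpadubhcab".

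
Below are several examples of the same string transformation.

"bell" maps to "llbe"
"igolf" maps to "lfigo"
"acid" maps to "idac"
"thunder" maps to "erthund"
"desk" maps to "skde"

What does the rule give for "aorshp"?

Rule — move the last 2 characters to the front (rotate right by 2).
On "aorshp" that produces "hpaors".

hpaors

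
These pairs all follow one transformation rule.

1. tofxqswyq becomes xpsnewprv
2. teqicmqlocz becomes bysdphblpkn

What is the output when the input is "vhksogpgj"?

fiugjrnfo

Rule — shift every letter 1 place backward in the alphabet (wrapping around), then move the last 2 characters to the front (rotate right by 2).
"vhksogpgj" → "ugjrnfofi" → "fiugjrnfo".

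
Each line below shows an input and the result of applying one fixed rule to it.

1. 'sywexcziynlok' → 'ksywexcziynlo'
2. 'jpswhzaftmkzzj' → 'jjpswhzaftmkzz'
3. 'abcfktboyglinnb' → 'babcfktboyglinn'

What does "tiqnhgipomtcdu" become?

Each output is the input with this applied: move the last character to the front.
Doing the same to "tiqnhgipomtcdu": "utiqnhgipomtcd".

utiqnhgipomtcd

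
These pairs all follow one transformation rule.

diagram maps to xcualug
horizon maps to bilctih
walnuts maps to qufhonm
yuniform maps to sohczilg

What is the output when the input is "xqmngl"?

The transformation: shift every letter 6 places backward in the alphabet (wrapping around).
"xqmngl" → "rkghaf".

rkghaf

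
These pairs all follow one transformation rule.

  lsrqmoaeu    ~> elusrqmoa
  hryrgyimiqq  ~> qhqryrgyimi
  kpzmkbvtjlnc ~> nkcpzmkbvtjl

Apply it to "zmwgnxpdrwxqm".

qzmmwgnxpdrwx

The transformation: swap the first and last characters, then move the last 2 characters to the front (rotate right by 2).
"zmwgnxpdrwxqm" → "qzmmwgnxpdrwx".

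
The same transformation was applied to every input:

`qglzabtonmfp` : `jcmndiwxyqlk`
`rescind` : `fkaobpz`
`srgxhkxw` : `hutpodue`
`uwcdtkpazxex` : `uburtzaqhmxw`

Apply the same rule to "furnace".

Each output is the input with this applied: move the last 3 characters to the front (rotate right by 3), then shift every letter 3 places backward in the alphabet (wrapping around).
"furnace" → "acefurn" → "xzbcrok".

xzbcrok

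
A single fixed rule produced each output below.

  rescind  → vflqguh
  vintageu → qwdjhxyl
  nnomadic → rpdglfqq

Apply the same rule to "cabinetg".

The pattern: shift every letter 3 places forward in the alphabet (wrapping around), then move the first 2 characters to the end (rotate left by 2).
On "cabinetg": the first step gives "fdelqhwj", and the second then gives "elqhwjfd".

elqhwjfd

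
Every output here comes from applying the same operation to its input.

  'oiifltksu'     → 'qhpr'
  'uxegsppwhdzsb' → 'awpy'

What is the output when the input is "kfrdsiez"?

pfbw

The rule is to shift every letter 3 places backward in the alphabet (wrapping around), then keep only the last 4 characters.
On "kfrdsiez": the first step gives "hcoapfbw", and the second then gives "pfbw".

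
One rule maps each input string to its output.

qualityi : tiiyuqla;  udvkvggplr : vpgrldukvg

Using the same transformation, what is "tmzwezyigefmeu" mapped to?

The pattern: swap each adjacent pair of characters (1↔2, 3↔4, ...), then swap the front and back halves of the string.
"tmzwezyigefmeu" → "mtwzzeiyegmfue" → "yegmfuemtwzzei".

yegmfuemtwzzei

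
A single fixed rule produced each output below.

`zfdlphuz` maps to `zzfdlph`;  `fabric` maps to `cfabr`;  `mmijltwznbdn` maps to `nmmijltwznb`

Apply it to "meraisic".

cmerais

The pattern: move the last 2 characters to the front (rotate right by 2), then delete the first character.
"meraisic" → "cmerais".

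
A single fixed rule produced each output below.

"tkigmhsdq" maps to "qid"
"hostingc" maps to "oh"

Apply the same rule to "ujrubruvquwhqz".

Each output is the input with this applied: sort the characters into reverse alphabetical order, then keep one character in every 3, starting at position 3 (positions 3rd, 6th, 9th, ...).
For "ujrubruvquwhqz", step one produces "zwvuuuurrqqjhb"; step two turns that into "vurj".

vurj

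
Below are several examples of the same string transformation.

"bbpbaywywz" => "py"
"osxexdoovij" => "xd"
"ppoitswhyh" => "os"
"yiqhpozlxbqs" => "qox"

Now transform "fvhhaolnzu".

ho

The pattern: delete the last 3 characters, then keep one character in every 3, starting at position 3 (positions 3rd, 6th, 9th, ...).
On "fvhhaolnzu" that produces "ho".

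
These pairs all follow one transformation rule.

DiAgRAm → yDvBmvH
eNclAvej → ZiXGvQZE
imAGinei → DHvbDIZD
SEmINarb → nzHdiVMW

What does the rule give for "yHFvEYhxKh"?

Looking at the pairs, the operation is to shift every letter 5 places backward in the alphabet (wrapping around), then flip the case of every letter.
Applying both steps to "yHFvEYhxKh": "tCAqZTcsFc", then "TcaQztCSfC".

TcaQztCSfC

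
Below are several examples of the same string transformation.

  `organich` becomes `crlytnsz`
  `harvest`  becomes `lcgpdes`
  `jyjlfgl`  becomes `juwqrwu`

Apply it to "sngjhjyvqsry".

yrusujgbdcjd

Rule — move the first character to the end, then shift every letter 11 places forward in the alphabet (wrapping around).
Applying both steps to "sngjhjyvqsry": "ngjhjyvqsrys", then "yrusujgbdcjd".
(Check on "organich": → "rganicho" → "crlytnsz" ✓)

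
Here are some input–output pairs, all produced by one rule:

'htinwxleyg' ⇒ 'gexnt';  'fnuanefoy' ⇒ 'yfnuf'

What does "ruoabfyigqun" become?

The rule is to reverse the string, then keep every other character starting from the first (positions 1st, 3rd, 5th, ...).
Applying that to "ruoabfyigqun" gives "nqifau".

nqifau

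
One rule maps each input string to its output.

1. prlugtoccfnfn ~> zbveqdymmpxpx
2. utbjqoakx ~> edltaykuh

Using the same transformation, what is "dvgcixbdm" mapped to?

nfqmshlnw

Rule — shift every letter 10 places forward in the alphabet (wrapping around).
Doing the same to "dvgcixbdm": "nfqmshlnw".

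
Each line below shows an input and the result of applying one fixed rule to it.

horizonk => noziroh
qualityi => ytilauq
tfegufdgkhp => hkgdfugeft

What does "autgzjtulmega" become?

gemlutjzgtua

The transformation: reverse the string, then delete the first character.
Applying both steps to "autgzjtulmega": "agemlutjzgtua", then "gemlutjzgtua".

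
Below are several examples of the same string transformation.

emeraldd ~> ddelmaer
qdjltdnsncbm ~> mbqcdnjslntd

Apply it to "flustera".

arfeltus

The pattern: move the last character to the front, then take characters alternately from the front and the back (1st, last, 2nd, 2nd-last, ...).
Applying both steps to "flustera": "afluster", then "arfeltus".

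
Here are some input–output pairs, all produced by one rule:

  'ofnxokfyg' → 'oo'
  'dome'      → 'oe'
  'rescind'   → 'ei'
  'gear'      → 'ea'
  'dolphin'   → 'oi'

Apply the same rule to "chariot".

aio

The rule is to keep only the vowels.
Applying that to "chariot" gives "aio".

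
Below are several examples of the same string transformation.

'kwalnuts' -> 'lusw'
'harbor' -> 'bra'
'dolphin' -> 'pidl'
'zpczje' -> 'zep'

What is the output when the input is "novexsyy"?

Looking at the pairs, the operation is to move the first 3 characters to the end (rotate left by 3), then keep every other character starting from the first (positions 1st, 3rd, 5th, ...).
On "novexsyy": the first step gives "exsyynov", and the second then gives "esyo".

esyo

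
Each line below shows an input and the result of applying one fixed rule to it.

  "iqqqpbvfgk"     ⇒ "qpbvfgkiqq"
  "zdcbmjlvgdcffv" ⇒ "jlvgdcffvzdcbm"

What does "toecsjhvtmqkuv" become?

The transformation: move the last 2 characters to the front (rotate right by 2), then swap the front and back halves of the string.
"toecsjhvtmqkuv" → "jhvtmqkuvtoecs".

jhvtmqkuvtoecs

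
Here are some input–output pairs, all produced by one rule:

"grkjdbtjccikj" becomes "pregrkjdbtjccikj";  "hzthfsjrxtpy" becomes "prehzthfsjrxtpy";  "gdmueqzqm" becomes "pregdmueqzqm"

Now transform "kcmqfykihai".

prekcmqfykihai

What's happening: prepend "pre".
On "kcmqfykihai" that produces "prekcmqfykihai".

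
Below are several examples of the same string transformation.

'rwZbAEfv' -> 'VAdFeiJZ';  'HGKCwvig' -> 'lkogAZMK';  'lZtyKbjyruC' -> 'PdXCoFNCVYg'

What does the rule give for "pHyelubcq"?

The transformation: flip the case of every letter, then shift every letter 4 places forward in the alphabet (wrapping around).
"pHyelubcq" → "PhYELUBCQ" → "TlCIPYFGU".

TlCIPYFGU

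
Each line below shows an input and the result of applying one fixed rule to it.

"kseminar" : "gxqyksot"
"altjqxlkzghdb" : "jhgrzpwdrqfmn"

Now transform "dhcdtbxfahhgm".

msjnijzhdlgnn

The pattern: shift every letter 6 places forward in the alphabet (wrapping around), then move the last 2 characters to the front (rotate right by 2).
"dhcdtbxfahhgm" → "jnijzhdlgnnms" → "msjnijzhdlgnn".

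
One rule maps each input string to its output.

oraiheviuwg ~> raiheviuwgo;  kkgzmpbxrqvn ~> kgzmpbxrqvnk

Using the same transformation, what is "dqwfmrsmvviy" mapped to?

The pattern: move the first character to the end.
Applying that to "dqwfmrsmvviy" gives "qwfmrsmvviyd".

qwfmrsmvviyd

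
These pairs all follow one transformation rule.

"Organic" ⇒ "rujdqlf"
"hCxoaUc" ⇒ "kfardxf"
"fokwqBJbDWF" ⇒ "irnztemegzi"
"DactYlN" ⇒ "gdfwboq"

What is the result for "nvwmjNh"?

qyzpmqk

Rule — shift every letter 3 places forward in the alphabet (wrapping around), then convert every letter to lowercase.
Working it through for "nvwmjNh": intermediate "qyzpmQk", final "qyzpmqk".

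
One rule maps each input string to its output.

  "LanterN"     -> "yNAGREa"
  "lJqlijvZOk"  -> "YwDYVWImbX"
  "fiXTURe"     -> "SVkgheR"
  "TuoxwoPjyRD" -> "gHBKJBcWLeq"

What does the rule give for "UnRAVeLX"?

hAeniRyk

The pattern: flip the case of every letter, then shift every letter 13 places forward in the alphabet (wrapping around) — i.e. ROT13.
Applying that to "UnRAVeLX" gives "hAeniRyk".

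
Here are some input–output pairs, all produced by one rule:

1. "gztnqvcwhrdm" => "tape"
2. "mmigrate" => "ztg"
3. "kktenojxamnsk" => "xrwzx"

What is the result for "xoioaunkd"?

What's happening: keep one character in every 3, starting at position 1 (positions 1st, 4th, 7th, ...), then shift every letter 13 places forward in the alphabet (wrapping around) — i.e. ROT13.
For "xoioaunkd", step one produces "xon"; step two turns that into "kba".

kba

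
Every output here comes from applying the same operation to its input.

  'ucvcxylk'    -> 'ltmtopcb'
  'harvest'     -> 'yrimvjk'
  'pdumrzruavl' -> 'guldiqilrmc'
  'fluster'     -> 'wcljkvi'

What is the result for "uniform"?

The transformation: shift every letter 9 places backward in the alphabet (wrapping around).
Doing the same to "uniform": "lezwfid".

lezwfid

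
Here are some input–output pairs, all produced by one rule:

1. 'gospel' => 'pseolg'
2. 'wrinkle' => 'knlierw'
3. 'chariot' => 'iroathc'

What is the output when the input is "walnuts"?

untlsaw

The pattern: move the last 3 characters to the front (rotate right by 3), then take characters alternately from the front and the back (1st, last, 2nd, 2nd-last, ...).
Starting from "walnuts": after the first operation, "utswaln"; after the second, "untlsaw".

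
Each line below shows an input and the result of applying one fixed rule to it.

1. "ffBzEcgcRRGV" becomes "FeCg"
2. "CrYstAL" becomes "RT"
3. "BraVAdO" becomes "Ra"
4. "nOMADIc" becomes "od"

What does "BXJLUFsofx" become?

xuO

Each output is the input with this applied: flip the case of every letter, then keep one character in every 3, starting at position 2 (positions 2nd, 5th, 8th, ...).
"BXJLUFsofx" → "bxjlufSOFX" → "xuO".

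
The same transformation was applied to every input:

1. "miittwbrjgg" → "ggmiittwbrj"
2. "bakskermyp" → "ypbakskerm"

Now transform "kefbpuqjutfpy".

The rule is to move the last 2 characters to the front (rotate right by 2).
"kefbpuqjutfpy" → "pykefbpuqjutf".

pykefbpuqjutf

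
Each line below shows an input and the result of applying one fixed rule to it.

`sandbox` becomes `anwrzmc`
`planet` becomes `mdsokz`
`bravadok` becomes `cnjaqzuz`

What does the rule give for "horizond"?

The transformation: move the last 3 characters to the front (rotate right by 3), then shift every letter 1 place backward in the alphabet (wrapping around).
"horizond" → "nmcgnqhy".

nmcgnqhy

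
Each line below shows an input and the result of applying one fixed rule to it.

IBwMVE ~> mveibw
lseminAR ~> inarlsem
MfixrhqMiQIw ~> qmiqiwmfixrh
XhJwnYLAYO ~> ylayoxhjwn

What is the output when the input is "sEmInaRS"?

narssemi

In each case the input is transformed by: swap the front and back halves of the string, then convert every letter to lowercase.
Working it through for "sEmInaRS": intermediate "naRSsEmI", final "narssemi".
(Check on "MfixrhqMiQIw": → "qMiQIwMfixrh" → "qmiqiwmfixrh" ✓)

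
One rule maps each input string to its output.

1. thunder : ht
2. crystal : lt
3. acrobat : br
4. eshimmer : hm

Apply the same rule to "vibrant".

The rule is to sort the characters into alphabetical order, then keep one character in every 3, starting at position 3 (positions 3rd, 6th, 9th, ...).
"vibrant" → "abinrtv" → "it".
(Check on "acrobat": → "aabcort" → "br" ✓)

it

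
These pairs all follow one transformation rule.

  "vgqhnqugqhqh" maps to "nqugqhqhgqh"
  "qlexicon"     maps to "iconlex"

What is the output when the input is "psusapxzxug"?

Each output is the input with this applied: delete the first character, then move the first 3 characters to the end (rotate left by 3).
"psusapxzxug" → "susapxzxug" → "apxzxugsus".
(Check on "vgqhnqugqhqh": → "gqhnqugqhqh" → "nqugqhqhgqh" ✓)

apxzxugsus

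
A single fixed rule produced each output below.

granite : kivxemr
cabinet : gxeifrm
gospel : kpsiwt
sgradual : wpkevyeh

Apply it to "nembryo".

rsicqvf

Each output is the input with this applied: shift every letter 4 places forward in the alphabet (wrapping around), then take characters alternately from the front and the back (1st, last, 2nd, 2nd-last, ...).
"nembryo" → "rsicqvf".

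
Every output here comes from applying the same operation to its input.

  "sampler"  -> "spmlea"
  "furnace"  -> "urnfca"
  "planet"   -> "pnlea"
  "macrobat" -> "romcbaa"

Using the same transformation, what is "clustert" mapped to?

utsrlec

Each output is the input with this applied: delete the last character, then sort the characters into reverse alphabetical order.
Starting from "clustert": after the first operation, "cluster"; after the second, "utsrlec".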